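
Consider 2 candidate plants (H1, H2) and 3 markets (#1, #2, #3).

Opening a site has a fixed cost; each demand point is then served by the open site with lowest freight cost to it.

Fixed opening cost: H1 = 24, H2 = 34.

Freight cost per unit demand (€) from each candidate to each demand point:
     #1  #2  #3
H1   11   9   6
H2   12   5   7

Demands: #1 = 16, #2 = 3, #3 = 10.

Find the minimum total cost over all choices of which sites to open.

Open {H1}: assign each demand point to its cheapest open site.
  #1→H1 16×11=176, #2→H1 3×9=27, #3→H1 10×6=60
  freight cost 263, fixed 24 → total 287.
Compare {H1, H2}: freight cost 251 + fixed 58 = 309.
Compare {H2}: freight cost 277 + fixed 34 = 311.

287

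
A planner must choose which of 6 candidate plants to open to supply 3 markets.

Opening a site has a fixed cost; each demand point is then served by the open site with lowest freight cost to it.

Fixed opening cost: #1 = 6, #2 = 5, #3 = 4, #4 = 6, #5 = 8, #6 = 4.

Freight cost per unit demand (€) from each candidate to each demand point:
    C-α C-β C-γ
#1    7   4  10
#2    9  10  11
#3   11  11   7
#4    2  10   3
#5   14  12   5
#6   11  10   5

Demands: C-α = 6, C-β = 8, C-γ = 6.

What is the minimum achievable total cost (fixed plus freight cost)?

Open {#1, #4}: assign each demand point to its cheapest open site.
  C-α→#4 6×2=12, C-β→#1 8×4=32, C-γ→#4 6×3=18
  freight cost 62, fixed 12 → total 74.
Compare {#1, #3, #4}: freight cost 62 + fixed 16 = 78.
Compare {#1, #4, #6}: freight cost 62 + fixed 16 = 78.
Compare {#1, #2, #4}: freight cost 62 + fixed 17 = 79.
All other subsets cost ≥ 78. Minimum total cost: 74.

74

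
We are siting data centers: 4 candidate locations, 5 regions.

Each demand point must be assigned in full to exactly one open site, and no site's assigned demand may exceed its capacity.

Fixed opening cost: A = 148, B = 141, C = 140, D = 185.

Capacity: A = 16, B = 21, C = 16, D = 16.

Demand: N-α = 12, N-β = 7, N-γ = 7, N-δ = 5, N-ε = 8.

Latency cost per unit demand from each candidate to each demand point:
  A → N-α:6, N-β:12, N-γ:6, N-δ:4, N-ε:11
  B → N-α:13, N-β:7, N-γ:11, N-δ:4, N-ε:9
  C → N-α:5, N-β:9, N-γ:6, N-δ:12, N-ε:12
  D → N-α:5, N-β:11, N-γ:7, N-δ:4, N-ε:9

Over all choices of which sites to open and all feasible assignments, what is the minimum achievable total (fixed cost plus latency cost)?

672

Open {A, B, C}; cheapest assignment that respects the capacities:
  A (cap 16, load 12): N-γ, N-δ — cost 7×6 + 5×4 = 62
  B (cap 21, load 15): N-β, N-ε — cost 7×7 + 8×9 = 121
  C (cap 16, load 12): N-α — cost 12×5 = 60
  Shipping 243, fixed 429 → total 672.
  Any other capacity-feasible assignment to {A, B, C} ships for at least 243.
Compare {B, C, D}: its best feasible assignment gives total 709.
Compare {A, B, D}: its best feasible assignment gives total 717.
Every other set of open sites that can feasibly serve all demand totals ≥ 709 even under its best assignment. Minimum: 672.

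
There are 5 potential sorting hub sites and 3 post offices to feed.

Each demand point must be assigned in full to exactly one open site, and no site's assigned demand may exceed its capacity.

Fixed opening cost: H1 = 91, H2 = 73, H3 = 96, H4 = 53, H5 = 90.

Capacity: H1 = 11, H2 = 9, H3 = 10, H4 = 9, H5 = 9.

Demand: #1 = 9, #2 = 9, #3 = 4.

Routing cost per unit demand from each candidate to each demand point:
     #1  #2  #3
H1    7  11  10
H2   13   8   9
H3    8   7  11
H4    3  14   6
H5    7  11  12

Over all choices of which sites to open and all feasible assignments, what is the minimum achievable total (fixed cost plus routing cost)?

348

Open {H2, H3, H4}; cheapest assignment that respects the capacities:
  H2 (cap 9, load 4): #3 — cost 4×9 = 36
  H3 (cap 10, load 9): #2 — cost 9×7 = 63
  H4 (cap 9, load 9): #1 — cost 9×3 = 27
  Shipping 126, fixed 222 → total 348.
  Any other capacity-feasible assignment to {H2, H3, H4} ships for at least 126.
Compare {H1, H2, H4}: its best feasible assignment gives total 356.
Compare {H2, H4, H5}: its best feasible assignment gives total 363.
Every other set of open sites that can feasibly serve all demand totals ≥ 356 even under its best assignment. Minimum: 348.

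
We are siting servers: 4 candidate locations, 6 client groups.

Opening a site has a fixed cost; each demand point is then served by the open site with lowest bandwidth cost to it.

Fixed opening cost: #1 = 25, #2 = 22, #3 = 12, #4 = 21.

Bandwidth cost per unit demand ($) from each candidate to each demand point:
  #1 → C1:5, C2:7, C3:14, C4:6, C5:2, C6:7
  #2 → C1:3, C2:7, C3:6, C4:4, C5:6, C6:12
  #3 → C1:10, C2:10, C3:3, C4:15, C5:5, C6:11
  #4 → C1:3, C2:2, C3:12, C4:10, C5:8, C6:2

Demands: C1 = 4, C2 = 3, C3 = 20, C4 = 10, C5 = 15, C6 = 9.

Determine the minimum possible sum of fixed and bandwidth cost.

Open {#1, #3, #4}: assign each demand point to its cheapest open site.
  C1→#4 4×3=12, C2→#4 3×2=6, C3→#3 20×3=60, C4→#1 10×6=60, C5→#1 15×2=30, C6→#4 9×2=18
  bandwidth cost 186, fixed 58 → total 244.
Compare {#1, #2, #3, #4}: bandwidth cost 166 + fixed 80 = 246.
Compare {#2, #3, #4}: bandwidth cost 211 + fixed 55 = 266.
Compare {#1, #2, #3}: bandwidth cost 226 + fixed 59 = 285.
All other subsets cost ≥ 246. Minimum total cost: 244.

244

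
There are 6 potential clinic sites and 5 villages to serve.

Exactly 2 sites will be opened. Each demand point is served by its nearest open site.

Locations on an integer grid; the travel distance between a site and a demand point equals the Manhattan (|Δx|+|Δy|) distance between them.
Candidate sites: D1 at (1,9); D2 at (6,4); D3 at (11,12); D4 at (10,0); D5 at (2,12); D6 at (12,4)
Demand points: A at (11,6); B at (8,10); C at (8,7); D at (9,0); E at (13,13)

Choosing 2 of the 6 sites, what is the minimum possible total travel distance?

23

Open {D3, D4}.
  A→D3 6, B→D3 5, C→D3 8, D→D4 1, E→D3 3  ⇒ total 23.
Compare {D3, D6}: total 25.
Compare {D2, D3}: total 26.
No size-2 selection does better; minimum is 23.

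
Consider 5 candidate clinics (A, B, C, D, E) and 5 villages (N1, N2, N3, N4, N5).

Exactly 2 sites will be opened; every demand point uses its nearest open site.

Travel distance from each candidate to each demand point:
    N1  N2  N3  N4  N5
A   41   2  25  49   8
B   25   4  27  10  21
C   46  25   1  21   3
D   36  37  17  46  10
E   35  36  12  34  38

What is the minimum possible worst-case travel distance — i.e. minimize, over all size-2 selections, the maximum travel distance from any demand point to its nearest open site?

Open {A, B}.
  Farthest demand point is N1 at travel distance 25 (to B); all others are ≤ 25.
With {B, C} the worst case is 25.
With {B, D} the worst case is 25.
No size-2 selection achieves below 25.

25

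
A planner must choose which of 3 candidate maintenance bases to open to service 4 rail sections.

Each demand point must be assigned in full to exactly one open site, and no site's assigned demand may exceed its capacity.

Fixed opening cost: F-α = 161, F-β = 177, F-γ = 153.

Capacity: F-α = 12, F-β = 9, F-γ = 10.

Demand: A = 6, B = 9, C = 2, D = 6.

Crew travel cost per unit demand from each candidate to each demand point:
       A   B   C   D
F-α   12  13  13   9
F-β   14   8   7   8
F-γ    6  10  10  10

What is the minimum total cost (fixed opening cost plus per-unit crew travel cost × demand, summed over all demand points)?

673

Open {F-α, F-β, F-γ}; cheapest assignment that respects the capacities:
  F-α (cap 12, load 6): D — cost 6×9 = 54
  F-β (cap 9, load 9): B — cost 9×8 = 72
  F-γ (cap 10, load 8): A, C — cost 6×6 + 2×10 = 56
  Shipping 182, fixed 491 → total 673.
  Any other capacity-feasible assignment to {F-α, F-β, F-γ} ships for at least 182.
Total demand is 23 and no other set of sites has combined capacity ≥ 23, so {F-α, F-β, F-γ} is the only feasible choice of open sites. Minimum: 673.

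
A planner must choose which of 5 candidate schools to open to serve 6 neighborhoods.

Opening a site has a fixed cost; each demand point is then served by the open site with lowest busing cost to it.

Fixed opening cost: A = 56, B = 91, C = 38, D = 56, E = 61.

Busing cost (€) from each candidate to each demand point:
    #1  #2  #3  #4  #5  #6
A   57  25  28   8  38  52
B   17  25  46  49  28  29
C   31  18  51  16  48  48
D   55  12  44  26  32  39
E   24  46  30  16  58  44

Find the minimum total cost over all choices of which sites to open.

Open {C}: assign each demand point to its cheapest open site.
  #1→C 31, #2→C 18, #3→C 51, #4→C 16, #5→C 48, #6→C 48
  busing cost 212, fixed 38 → total 250.
Compare {A}: busing cost 208 + fixed 56 = 264.
Compare {D}: busing cost 208 + fixed 56 = 264.
Compare {A, C}: busing cost 171 + fixed 94 = 265.
All other subsets cost ≥ 264. Minimum total cost: 250.

250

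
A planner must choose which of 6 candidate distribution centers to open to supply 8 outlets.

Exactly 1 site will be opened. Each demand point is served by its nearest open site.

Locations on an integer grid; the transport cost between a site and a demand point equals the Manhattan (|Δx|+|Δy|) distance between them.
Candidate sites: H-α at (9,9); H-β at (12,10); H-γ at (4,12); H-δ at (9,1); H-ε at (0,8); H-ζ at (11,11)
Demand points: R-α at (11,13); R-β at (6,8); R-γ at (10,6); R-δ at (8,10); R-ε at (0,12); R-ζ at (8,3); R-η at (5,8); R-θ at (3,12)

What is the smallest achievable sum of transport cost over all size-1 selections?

49

Open {H-α}.
  R-α→H-α 6, R-β→H-α 4, R-γ→H-α 4, R-δ→H-α 2, R-ε→H-α 12, R-ζ→H-α 7, R-η→H-α 5, R-θ→H-α 9  ⇒ total 49.
Compare {H-γ}: total 55.
Compare {H-ζ}: total 61.
No size-1 selection does better; minimum is 49.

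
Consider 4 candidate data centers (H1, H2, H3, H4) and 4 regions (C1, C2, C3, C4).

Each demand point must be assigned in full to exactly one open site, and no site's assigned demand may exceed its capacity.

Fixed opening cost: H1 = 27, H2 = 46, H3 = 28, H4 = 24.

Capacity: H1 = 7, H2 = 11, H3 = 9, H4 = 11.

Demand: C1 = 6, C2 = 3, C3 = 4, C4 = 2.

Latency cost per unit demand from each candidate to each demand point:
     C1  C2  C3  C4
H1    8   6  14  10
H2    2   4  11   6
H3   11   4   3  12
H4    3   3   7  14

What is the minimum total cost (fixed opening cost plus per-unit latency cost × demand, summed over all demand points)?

115

Open {H3, H4}; cheapest assignment that respects the capacities:
  H3 (cap 9, load 6): C3, C4 — cost 4×3 + 2×12 = 36
  H4 (cap 11, load 9): C1, C2 — cost 6×3 + 3×3 = 27
  Shipping 63, fixed 52 → total 115.
  Any other capacity-feasible assignment to {H3, H4} ships for at least 63.
Compare {H2, H3}: its best feasible assignment gives total 122.
Compare {H2, H4}: its best feasible assignment gives total 131.
Every other set of open sites that can feasibly serve all demand totals ≥ 122 even under its best assignment. Minimum: 115.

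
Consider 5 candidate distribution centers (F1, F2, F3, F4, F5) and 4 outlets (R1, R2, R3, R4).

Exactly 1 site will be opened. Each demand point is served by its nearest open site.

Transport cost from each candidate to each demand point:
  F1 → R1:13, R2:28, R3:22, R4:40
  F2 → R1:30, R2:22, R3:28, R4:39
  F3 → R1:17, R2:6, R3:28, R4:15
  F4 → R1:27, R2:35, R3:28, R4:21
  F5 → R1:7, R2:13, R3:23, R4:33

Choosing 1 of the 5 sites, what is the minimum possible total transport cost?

66

Open {F3}.
  R1→F3 17, R2→F3 6, R3→F3 28, R4→F3 15  ⇒ total 66.
Compare {F5}: total 76.
Compare {F1}: total 103.
No size-1 selection does better; minimum is 66.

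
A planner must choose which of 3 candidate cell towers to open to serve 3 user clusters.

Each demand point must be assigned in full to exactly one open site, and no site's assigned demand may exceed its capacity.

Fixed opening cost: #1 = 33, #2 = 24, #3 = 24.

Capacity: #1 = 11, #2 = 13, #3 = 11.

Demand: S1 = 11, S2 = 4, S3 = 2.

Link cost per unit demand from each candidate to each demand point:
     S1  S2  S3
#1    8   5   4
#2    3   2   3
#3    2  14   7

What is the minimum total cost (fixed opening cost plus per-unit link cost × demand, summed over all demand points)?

84

Open {#2, #3}; cheapest assignment that respects the capacities:
  #2 (cap 13, load 6): S2, S3 — cost 4×2 + 2×3 = 14
  #3 (cap 11, load 11): S1 — cost 11×2 = 22
  Shipping 36, fixed 48 → total 84.
  Any other capacity-feasible assignment to {#2, #3} ships for at least 36.
Compare {#1, #3}: its best feasible assignment gives total 107.
Compare {#1, #2}: its best feasible assignment gives total 116.
Every other set of open sites that can feasibly serve all demand totals ≥ 107 even under its best assignment. Minimum: 84.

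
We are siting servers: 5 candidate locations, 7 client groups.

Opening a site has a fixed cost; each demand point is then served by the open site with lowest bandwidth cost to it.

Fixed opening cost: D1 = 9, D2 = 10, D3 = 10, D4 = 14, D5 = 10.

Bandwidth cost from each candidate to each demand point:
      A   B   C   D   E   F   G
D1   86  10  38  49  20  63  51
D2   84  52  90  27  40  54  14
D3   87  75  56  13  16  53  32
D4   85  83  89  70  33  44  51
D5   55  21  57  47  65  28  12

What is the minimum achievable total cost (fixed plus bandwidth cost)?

Open {D1, D3, D5}: assign each demand point to its cheapest open site.
  A→D5 55, B→D1 10, C→D1 38, D→D3 13, E→D3 16, F→D5 28, G→D5 12
  bandwidth cost 172, fixed 29 → total 201.
Compare {D1, D2, D3, D5}: bandwidth cost 172 + fixed 39 = 211.
Compare {D1, D3, D4, D5}: bandwidth cost 172 + fixed 43 = 215.
Compare {D1, D2, D5}: bandwidth cost 190 + fixed 29 = 219.
All other subsets cost ≥ 211. Minimum total cost: 201.

201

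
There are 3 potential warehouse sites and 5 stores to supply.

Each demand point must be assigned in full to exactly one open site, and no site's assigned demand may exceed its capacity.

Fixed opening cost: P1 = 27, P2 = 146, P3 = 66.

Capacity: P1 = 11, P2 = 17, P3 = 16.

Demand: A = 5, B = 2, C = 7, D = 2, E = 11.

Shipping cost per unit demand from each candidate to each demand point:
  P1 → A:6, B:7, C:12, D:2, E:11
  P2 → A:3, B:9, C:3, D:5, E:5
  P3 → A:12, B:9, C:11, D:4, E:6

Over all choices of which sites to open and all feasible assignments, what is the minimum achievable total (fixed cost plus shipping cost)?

321

Open {P1, P3}; cheapest assignment that respects the capacities:
  P1 (cap 11, load 11): B, C, D — cost 2×7 + 7×12 + 2×2 = 102
  P3 (cap 16, load 16): A, E — cost 5×12 + 11×6 = 126
  Shipping 228, fixed 93 → total 321.
  Any other capacity-feasible assignment to {P1, P3} ships for at least 228.
Compare {P2, P3}: its best feasible assignment gives total 340.
Compare {P1, P2}: its best feasible assignment gives total 345.
Every other set of open sites that can feasibly serve all demand totals ≥ 340 even under its best assignment. Minimum: 321.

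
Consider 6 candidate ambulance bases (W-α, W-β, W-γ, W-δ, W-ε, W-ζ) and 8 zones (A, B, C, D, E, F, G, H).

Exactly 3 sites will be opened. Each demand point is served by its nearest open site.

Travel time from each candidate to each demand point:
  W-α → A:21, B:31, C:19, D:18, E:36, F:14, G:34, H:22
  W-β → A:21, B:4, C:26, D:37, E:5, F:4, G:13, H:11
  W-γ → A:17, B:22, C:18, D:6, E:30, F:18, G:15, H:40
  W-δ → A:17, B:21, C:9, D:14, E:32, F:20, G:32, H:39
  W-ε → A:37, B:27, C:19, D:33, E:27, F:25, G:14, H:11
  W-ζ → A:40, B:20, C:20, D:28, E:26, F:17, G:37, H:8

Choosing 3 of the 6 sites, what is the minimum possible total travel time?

69

Open {W-β, W-γ, W-δ}.
  A→W-γ 17, B→W-β 4, C→W-δ 9, D→W-γ 6, E→W-β 5, F→W-β 4, G→W-β 13, H→W-β 11  ⇒ total 69.
Compare {W-β, W-δ, W-ζ}: total 74.
Compare {W-β, W-γ, W-ζ}: total 75.
No size-3 selection does better; minimum is 69.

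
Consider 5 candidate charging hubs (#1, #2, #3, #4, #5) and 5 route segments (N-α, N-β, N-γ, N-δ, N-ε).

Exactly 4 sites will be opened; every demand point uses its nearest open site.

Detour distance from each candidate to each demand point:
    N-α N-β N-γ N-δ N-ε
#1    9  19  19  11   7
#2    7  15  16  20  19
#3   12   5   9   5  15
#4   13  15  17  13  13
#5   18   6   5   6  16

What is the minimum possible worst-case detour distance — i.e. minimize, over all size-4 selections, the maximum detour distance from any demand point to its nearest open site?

Open {#1, #2, #3, #5}.
  Farthest demand point is N-α at detour distance 7 (to #2); all others are ≤ 7.
With {#1, #2, #4, #5} the worst case is 7.
With {#1, #2, #3, #4} the worst case is 9.
No size-4 selection achieves below 7.

7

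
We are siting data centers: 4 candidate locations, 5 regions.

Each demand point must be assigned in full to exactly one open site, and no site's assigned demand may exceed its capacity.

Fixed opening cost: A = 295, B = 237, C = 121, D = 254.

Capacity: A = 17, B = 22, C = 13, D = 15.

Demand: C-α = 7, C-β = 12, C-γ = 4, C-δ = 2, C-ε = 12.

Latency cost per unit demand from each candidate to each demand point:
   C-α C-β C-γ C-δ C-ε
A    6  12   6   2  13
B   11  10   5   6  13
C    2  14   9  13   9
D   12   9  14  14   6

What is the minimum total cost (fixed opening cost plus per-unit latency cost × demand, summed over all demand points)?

850

Open {B, C, D}; cheapest assignment that respects the capacities:
  B (cap 22, load 18): C-β, C-γ, C-δ — cost 12×10 + 4×5 + 2×6 = 152
  C (cap 13, load 7): C-α — cost 7×2 = 14
  D (cap 15, load 12): C-ε — cost 12×6 = 72
  Shipping 238, fixed 612 → total 850.
  Any other capacity-feasible assignment to {B, C, D} ships for at least 238.
Compare {A, B}: its best feasible assignment gives total 921.
Compare {A, C, D}: its best feasible assignment gives total 940.
Every other set of open sites that can feasibly serve all demand totals ≥ 921 even under its best assignment. Minimum: 850.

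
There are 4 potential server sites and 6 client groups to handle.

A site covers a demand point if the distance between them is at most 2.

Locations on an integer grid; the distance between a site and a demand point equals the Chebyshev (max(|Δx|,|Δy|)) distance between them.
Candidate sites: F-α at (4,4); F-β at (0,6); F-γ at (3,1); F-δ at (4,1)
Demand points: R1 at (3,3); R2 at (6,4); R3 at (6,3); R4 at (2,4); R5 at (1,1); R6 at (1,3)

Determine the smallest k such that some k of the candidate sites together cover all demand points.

Coverage sets (demand points within 2 of each site):
  F-α: {R1, R2, R3, R4}
  F-β: {R4}
  F-γ: {R1, R5, R6}
  F-δ: {R1, R3}
No single site covers all 6 demand points.
But {F-α, F-γ} covers everything, so the minimum is 2.

2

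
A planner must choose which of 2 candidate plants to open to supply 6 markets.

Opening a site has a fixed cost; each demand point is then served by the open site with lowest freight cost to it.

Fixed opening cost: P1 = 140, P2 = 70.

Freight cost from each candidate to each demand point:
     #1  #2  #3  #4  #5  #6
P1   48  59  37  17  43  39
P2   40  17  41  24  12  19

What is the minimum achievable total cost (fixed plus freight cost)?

223

Open {P2}: assign each demand point to its cheapest open site.
  #1→P2 40, #2→P2 17, #3→P2 41, #4→P2 24, #5→P2 12, #6→P2 19
  freight cost 153, fixed 70 → total 223.
Compare {P1, P2}: freight cost 142 + fixed 210 = 352.
Compare {P1}: freight cost 243 + fixed 140 = 383.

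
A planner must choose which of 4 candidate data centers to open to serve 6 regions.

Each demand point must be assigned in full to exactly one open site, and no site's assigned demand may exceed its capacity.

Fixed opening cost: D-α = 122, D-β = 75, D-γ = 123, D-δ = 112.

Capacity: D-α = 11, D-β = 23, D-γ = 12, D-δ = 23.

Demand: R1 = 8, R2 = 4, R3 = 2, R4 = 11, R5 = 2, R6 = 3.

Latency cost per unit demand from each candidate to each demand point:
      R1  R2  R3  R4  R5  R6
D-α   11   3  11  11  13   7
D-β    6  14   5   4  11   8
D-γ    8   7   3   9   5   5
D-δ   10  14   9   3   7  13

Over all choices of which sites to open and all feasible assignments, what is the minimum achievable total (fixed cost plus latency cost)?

Open {D-β, D-γ}; cheapest assignment that respects the capacities:
  D-β (cap 23, load 19): R1, R4 — cost 8×6 + 11×4 = 92
  D-γ (cap 12, load 11): R2, R3, R5, R6 — cost 4×7 + 2×3 + 2×5 + 3×5 = 59
  Shipping 151, fixed 198 → total 349.
  Any other capacity-feasible assignment to {D-β, D-γ} ships for at least 151.
Compare {D-α, D-β}: its best feasible assignment gives total 354.
Compare {D-β, D-δ}: its best feasible assignment gives total 372.
Every other set of open sites that can feasibly serve all demand totals ≥ 354 even under its best assignment. Minimum: 349.

349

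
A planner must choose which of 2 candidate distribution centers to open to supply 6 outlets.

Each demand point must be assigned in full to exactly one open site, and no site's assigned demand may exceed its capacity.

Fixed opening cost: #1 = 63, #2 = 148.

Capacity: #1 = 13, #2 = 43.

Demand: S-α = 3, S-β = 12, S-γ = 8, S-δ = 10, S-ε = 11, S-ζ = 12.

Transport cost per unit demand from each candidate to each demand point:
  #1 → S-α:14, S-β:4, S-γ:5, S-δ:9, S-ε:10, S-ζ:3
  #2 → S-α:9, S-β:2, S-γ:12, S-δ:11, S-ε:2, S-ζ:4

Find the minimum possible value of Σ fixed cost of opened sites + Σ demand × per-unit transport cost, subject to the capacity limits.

Open {#1, #2}; cheapest assignment that respects the capacities:
  #1 (cap 13, load 13): S-α, S-δ — cost 3×14 + 10×9 = 132
  #2 (cap 43, load 43): S-β, S-γ, S-ε, S-ζ — cost 12×2 + 8×12 + 11×2 + 12×4 = 190
  Shipping 322, fixed 211 → total 533.
  Any other capacity-feasible assignment to {#1, #2} ships for at least 322.
Total demand is 56 and no other set of sites has combined capacity ≥ 56, so {#1, #2} is the only feasible choice of open sites. Minimum: 533.

533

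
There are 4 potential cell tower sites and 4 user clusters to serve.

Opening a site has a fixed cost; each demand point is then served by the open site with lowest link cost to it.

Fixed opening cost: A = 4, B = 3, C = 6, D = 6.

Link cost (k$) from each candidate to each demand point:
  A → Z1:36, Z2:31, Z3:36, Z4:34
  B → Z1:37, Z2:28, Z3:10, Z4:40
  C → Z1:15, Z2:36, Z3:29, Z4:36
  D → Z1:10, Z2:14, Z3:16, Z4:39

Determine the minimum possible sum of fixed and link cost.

81

Open {A, B, D}: assign each demand point to its cheapest open site.
  Z1→D 10, Z2→D 14, Z3→B 10, Z4→A 34
  link cost 68, fixed 13 → total 81.
Compare {B, D}: link cost 73 + fixed 9 = 82.
Compare {A, D}: link cost 74 + fixed 10 = 84.
Compare {D}: link cost 79 + fixed 6 = 85.
All other subsets cost ≥ 82. Minimum total cost: 81.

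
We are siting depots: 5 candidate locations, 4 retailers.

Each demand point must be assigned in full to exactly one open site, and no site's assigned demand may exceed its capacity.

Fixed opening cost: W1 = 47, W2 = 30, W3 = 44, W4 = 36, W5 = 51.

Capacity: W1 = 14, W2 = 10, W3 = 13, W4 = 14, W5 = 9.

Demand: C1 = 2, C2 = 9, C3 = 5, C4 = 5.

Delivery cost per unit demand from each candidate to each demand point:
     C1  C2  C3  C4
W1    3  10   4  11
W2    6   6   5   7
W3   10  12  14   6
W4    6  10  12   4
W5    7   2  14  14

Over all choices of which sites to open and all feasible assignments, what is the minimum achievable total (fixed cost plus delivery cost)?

Open {W2, W4, W5}; cheapest assignment that respects the capacities:
  W2 (cap 10, load 7): C1, C3 — cost 2×6 + 5×5 = 37
  W4 (cap 14, load 5): C4 — cost 5×4 = 20
  W5 (cap 9, load 9): C2 — cost 9×2 = 18
  Shipping 75, fixed 117 → total 192.
  Any other capacity-feasible assignment to {W2, W4, W5} ships for at least 75.
Compare {W1, W5}: its best feasible assignment gives total 197.
Compare {W4, W5}: its best feasible assignment gives total 197.
Every other set of open sites that can feasibly serve all demand totals ≥ 197 even under its best assignment. Minimum: 192.

192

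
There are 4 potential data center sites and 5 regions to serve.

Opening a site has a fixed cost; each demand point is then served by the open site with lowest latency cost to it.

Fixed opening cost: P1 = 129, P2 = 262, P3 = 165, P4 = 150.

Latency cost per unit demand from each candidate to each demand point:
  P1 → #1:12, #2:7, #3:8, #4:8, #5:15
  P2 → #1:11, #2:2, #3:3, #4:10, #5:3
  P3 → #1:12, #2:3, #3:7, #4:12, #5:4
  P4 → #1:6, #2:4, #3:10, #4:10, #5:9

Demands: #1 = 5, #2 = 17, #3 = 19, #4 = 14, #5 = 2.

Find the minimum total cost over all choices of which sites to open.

Open {P2}: assign each demand point to its cheapest open site.
  #1→P2 5×11=55, #2→P2 17×2=34, #3→P2 19×3=57, #4→P2 14×10=140, #5→P2 2×3=6
  latency cost 292, fixed 262 → total 554.
Compare {P3}: latency cost 420 + fixed 165 = 585.
Compare {P4}: latency cost 446 + fixed 150 = 596.
Compare {P1}: latency cost 473 + fixed 129 = 602.
All other subsets cost ≥ 585. Minimum total cost: 554.

554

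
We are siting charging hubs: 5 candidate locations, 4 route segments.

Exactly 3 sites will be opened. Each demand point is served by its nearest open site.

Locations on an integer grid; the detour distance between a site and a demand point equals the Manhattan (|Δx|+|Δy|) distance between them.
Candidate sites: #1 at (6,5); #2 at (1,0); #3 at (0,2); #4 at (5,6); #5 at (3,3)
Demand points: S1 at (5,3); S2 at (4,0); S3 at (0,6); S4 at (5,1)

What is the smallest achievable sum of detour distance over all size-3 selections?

Open {#2, #3, #5}.
  S1→#5 2, S2→#2 3, S3→#3 4, S4→#5 4  ⇒ total 13.
Compare {#1, #3, #5}: total 14.
Compare {#2, #4, #5}: total 14.
No size-3 selection does better; minimum is 13.

13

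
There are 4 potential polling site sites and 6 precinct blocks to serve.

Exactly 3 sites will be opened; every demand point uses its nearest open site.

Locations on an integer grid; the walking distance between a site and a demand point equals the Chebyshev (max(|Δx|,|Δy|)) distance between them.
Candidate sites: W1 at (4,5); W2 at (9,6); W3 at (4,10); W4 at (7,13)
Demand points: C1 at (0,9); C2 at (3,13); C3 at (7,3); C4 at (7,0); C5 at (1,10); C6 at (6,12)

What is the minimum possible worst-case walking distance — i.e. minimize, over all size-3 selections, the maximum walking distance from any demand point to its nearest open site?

Open {W1, W2, W3}.
  Farthest demand point is C4 at walking distance 5 (to W1); all others are ≤ 5.
With {W1, W2, W4} the worst case is 5.
With {W1, W3, W4} the worst case is 5.
No size-3 selection achieves below 5.

5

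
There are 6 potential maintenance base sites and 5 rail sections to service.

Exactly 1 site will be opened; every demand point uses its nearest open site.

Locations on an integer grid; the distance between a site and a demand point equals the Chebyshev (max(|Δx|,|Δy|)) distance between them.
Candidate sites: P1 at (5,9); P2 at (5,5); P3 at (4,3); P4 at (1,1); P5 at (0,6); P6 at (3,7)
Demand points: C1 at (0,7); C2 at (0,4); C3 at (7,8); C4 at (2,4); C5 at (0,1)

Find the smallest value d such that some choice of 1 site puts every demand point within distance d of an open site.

Open {P2}.
  Farthest demand point is C1 at distance 5 (to P2); all others are ≤ 5.
With {P3} the worst case is 5.
With {P6} the worst case is 6.
No size-1 selection achieves below 5.

5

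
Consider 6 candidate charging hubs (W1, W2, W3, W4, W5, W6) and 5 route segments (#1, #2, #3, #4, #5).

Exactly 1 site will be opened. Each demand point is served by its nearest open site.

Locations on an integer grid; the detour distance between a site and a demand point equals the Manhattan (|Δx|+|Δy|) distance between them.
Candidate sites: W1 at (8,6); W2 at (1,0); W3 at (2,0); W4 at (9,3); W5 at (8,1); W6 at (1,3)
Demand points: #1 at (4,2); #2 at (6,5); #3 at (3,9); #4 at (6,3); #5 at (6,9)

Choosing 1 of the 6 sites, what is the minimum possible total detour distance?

Open {W1}.
  #1→W1 8, #2→W1 3, #3→W1 8, #4→W1 5, #5→W1 5  ⇒ total 29.
Compare {W4}: total 35.
Compare {W6}: total 35.
No size-1 selection does better; minimum is 29.

29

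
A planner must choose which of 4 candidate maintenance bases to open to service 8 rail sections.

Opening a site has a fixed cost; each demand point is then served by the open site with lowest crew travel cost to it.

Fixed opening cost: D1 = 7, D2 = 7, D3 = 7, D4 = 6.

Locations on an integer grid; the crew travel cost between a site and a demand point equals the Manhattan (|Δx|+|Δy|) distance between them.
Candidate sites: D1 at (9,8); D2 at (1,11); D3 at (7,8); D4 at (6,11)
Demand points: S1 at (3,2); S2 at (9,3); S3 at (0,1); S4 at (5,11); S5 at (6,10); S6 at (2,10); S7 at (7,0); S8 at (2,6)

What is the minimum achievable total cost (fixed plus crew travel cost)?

Open {D2, D3}: assign each demand point to its cheapest open site.
  S1→D3 10, S2→D3 7, S3→D2 11, S4→D2 4, S5→D3 3, S6→D2 2, S7→D3 8, S8→D2 6
  crew travel cost 51, fixed 14 → total 65.
Compare {D3, D4}: crew travel cost 53 + fixed 13 = 66.
Compare {D2, D3, D4}: crew travel cost 46 + fixed 20 = 66.
Compare {D1, D2, D4}: crew travel cost 47 + fixed 20 = 67.
All other subsets cost ≥ 66. Minimum total cost: 65.

65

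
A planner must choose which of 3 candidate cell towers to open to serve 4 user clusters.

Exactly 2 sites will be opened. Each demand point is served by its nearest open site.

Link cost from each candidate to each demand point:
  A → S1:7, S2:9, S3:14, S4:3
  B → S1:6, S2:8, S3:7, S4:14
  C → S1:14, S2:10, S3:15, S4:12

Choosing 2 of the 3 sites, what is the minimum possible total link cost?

24

Open {A, B}.
  S1→B 6, S2→B 8, S3→B 7, S4→A 3  ⇒ total 24.
Compare {A, C}: total 33.
Compare {B, C}: total 33.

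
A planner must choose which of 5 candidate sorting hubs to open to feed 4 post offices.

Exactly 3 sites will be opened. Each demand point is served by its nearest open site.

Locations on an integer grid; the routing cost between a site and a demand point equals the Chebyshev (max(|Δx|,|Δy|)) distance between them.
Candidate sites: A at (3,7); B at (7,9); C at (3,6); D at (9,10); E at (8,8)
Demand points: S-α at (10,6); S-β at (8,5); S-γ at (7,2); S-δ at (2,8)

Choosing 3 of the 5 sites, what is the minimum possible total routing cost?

Open {A, C, E}.
  S-α→E 2, S-β→E 3, S-γ→C 4, S-δ→A 1  ⇒ total 10.
Compare {A, B, E}: total 11.
Compare {A, D, E}: total 11.
No size-3 selection does better; minimum is 10.

10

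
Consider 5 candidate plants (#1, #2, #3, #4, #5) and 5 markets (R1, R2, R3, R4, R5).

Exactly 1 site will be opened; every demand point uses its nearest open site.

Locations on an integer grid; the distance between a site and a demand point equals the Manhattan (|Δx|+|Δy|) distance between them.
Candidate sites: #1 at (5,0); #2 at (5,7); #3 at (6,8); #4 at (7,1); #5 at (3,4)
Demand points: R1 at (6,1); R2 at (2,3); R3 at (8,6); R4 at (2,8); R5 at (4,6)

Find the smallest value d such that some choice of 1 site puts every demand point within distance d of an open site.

Open {#2}.
  Farthest demand point is R1 at distance 7 (to #2); all others are ≤ 7.
With {#5} the worst case is 7.
With {#3} the worst case is 9.
No size-1 selection achieves below 7.

7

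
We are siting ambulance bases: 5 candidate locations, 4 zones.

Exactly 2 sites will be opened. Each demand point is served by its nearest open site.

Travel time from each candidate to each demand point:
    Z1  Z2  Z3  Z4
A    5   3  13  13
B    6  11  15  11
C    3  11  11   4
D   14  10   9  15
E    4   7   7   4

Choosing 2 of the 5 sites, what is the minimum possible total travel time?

Open {A, E}.
  Z1→E 4, Z2→A 3, Z3→E 7, Z4→E 4  ⇒ total 18.
Compare {A, C}: total 21.
Compare {C, E}: total 21.
No size-2 selection does better; minimum is 18.

18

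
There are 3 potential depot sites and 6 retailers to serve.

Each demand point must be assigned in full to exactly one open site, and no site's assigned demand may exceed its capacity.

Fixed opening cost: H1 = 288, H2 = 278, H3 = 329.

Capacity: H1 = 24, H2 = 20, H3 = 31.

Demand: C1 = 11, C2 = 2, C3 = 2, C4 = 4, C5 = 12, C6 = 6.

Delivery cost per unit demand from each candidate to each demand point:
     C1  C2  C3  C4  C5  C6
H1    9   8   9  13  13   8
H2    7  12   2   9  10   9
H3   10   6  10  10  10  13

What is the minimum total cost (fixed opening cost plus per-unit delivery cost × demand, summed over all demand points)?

889

Open {H1, H2}; cheapest assignment that respects the capacities:
  H1 (cap 24, load 19): C1, C2, C6 — cost 11×9 + 2×8 + 6×8 = 163
  H2 (cap 20, load 18): C3, C4, C5 — cost 2×2 + 4×9 + 12×10 = 160
  Shipping 323, fixed 566 → total 889.
  Any other capacity-feasible assignment to {H1, H2} ships for at least 323.
Compare {H2, H3}: its best feasible assignment gives total 914.
Compare {H1, H3}: its best feasible assignment gives total 954.
Every other set of open sites that can feasibly serve all demand totals ≥ 914 even under its best assignment. Minimum: 889.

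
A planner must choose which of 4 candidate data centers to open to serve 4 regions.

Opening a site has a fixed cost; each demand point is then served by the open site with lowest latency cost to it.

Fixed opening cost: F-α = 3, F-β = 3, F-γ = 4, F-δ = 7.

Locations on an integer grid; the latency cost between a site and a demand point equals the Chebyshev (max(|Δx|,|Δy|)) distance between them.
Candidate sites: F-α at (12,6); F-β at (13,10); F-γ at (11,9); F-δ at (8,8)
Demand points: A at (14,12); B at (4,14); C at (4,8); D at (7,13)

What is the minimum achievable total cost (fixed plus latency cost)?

Open {F-γ}: assign each demand point to its cheapest open site.
  A→F-γ 3, B→F-γ 7, C→F-γ 7, D→F-γ 4
  latency cost 21, fixed 4 → total 25.
Compare {F-β, F-γ}: latency cost 20 + fixed 7 = 27.
Compare {F-β, F-δ}: latency cost 17 + fixed 10 = 27.
Compare {F-δ}: latency cost 21 + fixed 7 = 28.
All other subsets cost ≥ 27. Minimum total cost: 25.

25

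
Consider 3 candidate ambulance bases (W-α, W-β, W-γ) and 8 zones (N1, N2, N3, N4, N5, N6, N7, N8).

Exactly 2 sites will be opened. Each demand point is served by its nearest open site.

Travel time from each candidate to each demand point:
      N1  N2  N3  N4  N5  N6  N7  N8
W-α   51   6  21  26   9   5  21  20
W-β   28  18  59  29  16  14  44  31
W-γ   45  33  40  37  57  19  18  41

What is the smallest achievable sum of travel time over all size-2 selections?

Open {W-α, W-β}.
  N1→W-β 28, N2→W-α 6, N3→W-α 21, N4→W-α 26, N5→W-α 9, N6→W-α 5, N7→W-α 21, N8→W-α 20  ⇒ total 136.
Compare {W-α, W-γ}: total 150.
Compare {W-β, W-γ}: total 194.

136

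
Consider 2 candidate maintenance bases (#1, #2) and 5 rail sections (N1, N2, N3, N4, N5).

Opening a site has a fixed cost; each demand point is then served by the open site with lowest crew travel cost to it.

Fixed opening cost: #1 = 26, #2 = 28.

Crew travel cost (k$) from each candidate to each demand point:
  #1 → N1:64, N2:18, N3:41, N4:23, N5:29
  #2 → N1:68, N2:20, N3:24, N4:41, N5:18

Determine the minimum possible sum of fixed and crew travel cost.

Open {#2}: assign each demand point to its cheapest open site.
  N1→#2 68, N2→#2 20, N3→#2 24, N4→#2 41, N5→#2 18
  crew travel cost 171, fixed 28 → total 199.
Compare {#1}: crew travel cost 175 + fixed 26 = 201.
Compare {#1, #2}: crew travel cost 147 + fixed 54 = 201.

199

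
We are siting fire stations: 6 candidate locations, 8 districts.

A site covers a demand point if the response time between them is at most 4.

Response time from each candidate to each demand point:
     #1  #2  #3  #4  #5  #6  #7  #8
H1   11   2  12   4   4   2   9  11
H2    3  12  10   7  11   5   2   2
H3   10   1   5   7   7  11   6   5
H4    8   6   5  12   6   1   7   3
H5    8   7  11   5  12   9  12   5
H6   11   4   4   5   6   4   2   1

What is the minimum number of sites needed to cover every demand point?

3

Coverage sets (demand points within 4 of each site):
  H1: {#2, #4, #5, #6}
  H2: {#1, #7, #8}
  H3: {#2}
  H4: {#6, #8}
  H5: {}
  H6: {#2, #3, #6, #7, #8}
No 2 sites suffice: every size-2 union leaves at least one demand point uncovered.
But {H1, H2, H6} covers everything, so the minimum is 3.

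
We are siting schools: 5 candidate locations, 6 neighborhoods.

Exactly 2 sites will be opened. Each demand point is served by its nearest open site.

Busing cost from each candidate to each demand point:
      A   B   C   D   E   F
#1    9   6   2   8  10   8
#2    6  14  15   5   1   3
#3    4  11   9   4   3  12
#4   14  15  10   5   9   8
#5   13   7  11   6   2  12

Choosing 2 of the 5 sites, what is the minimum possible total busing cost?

Open {#1, #2}.
  A→#2 6, B→#1 6, C→#1 2, D→#2 5, E→#2 1, F→#2 3  ⇒ total 23.
Compare {#1, #3}: total 27.
Compare {#2, #3}: total 32.
No size-2 selection does better; minimum is 23.

23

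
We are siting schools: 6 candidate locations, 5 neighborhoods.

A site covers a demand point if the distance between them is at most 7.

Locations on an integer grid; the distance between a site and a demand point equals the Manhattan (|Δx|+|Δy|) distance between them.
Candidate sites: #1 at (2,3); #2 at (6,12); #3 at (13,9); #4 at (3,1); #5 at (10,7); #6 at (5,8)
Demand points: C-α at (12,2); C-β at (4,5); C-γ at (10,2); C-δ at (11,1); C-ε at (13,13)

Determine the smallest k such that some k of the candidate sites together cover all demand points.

Coverage sets (demand points within 7 of each site):
  #1: {C-β}
  #2: {}
  #3: {C-ε}
  #4: {C-β}
  #5: {C-α, C-γ, C-δ}
  #6: {C-β}
No 2 sites suffice: every size-2 union leaves at least one demand point uncovered.
But {#1, #3, #5} covers everything, so the minimum is 3.

3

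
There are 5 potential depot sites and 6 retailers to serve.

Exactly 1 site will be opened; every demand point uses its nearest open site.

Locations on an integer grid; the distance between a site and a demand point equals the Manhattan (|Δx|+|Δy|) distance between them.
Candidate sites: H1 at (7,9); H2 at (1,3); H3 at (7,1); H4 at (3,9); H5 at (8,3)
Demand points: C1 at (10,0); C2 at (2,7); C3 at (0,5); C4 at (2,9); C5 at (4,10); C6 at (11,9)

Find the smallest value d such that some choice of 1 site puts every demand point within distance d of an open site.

12

Open {H1}.
  Farthest demand point is C1 at distance 12 (to H1); all others are ≤ 12.
With {H5} the worst case is 12.
With {H3} the worst case is 13.
No size-1 selection achieves below 12.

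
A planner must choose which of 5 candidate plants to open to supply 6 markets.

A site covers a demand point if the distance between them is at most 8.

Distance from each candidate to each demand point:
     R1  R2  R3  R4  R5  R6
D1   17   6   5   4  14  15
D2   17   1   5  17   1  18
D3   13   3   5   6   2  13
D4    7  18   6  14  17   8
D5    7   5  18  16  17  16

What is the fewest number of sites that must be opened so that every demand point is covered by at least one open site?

2

Coverage sets (demand points within 8 of each site):
  D1: {R2, R3, R4}
  D2: {R2, R3, R5}
  D3: {R2, R3, R4, R5}
  D4: {R1, R3, R6}
  D5: {R1, R2}
No single site covers all 6 demand points.
But {D3, D4} covers everything, so the minimum is 2.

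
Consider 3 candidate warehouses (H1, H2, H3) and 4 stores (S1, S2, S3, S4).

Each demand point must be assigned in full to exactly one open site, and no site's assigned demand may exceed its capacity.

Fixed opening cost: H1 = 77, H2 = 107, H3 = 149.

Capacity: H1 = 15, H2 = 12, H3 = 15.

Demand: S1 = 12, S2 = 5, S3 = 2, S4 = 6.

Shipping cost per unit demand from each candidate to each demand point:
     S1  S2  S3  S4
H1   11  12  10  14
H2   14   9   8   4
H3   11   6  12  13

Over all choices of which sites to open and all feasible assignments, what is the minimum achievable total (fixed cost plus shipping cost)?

Open {H1, H2}; cheapest assignment that respects the capacities:
  H1 (cap 15, load 14): S1, S3 — cost 12×11 + 2×10 = 152
  H2 (cap 12, load 11): S2, S4 — cost 5×9 + 6×4 = 69
  Shipping 221, fixed 184 → total 405.
  Any other capacity-feasible assignment to {H1, H2} ships for at least 221.
Compare {H2, H3}: its best feasible assignment gives total 481.
Compare {H1, H3}: its best feasible assignment gives total 486.
Every other set of open sites that can feasibly serve all demand totals ≥ 481 even under its best assignment. Minimum: 405.

405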